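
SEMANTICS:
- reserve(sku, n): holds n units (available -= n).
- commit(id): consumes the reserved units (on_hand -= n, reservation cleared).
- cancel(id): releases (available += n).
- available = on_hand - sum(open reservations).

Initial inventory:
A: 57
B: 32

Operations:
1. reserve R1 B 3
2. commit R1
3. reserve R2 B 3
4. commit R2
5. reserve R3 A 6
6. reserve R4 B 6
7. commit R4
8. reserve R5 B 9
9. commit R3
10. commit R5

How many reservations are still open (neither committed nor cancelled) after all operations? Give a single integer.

Step 1: reserve R1 B 3 -> on_hand[A=57 B=32] avail[A=57 B=29] open={R1}
Step 2: commit R1 -> on_hand[A=57 B=29] avail[A=57 B=29] open={}
Step 3: reserve R2 B 3 -> on_hand[A=57 B=29] avail[A=57 B=26] open={R2}
Step 4: commit R2 -> on_hand[A=57 B=26] avail[A=57 B=26] open={}
Step 5: reserve R3 A 6 -> on_hand[A=57 B=26] avail[A=51 B=26] open={R3}
Step 6: reserve R4 B 6 -> on_hand[A=57 B=26] avail[A=51 B=20] open={R3,R4}
Step 7: commit R4 -> on_hand[A=57 B=20] avail[A=51 B=20] open={R3}
Step 8: reserve R5 B 9 -> on_hand[A=57 B=20] avail[A=51 B=11] open={R3,R5}
Step 9: commit R3 -> on_hand[A=51 B=20] avail[A=51 B=11] open={R5}
Step 10: commit R5 -> on_hand[A=51 B=11] avail[A=51 B=11] open={}
Open reservations: [] -> 0

Answer: 0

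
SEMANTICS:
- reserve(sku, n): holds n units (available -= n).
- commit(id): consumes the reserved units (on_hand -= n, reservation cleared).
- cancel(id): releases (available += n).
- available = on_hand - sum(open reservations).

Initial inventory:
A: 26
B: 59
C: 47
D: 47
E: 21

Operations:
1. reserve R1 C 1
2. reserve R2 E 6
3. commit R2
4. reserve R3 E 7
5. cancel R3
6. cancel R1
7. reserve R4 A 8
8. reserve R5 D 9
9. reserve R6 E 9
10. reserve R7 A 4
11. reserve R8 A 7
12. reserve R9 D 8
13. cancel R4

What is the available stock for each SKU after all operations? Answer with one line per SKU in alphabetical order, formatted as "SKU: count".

Step 1: reserve R1 C 1 -> on_hand[A=26 B=59 C=47 D=47 E=21] avail[A=26 B=59 C=46 D=47 E=21] open={R1}
Step 2: reserve R2 E 6 -> on_hand[A=26 B=59 C=47 D=47 E=21] avail[A=26 B=59 C=46 D=47 E=15] open={R1,R2}
Step 3: commit R2 -> on_hand[A=26 B=59 C=47 D=47 E=15] avail[A=26 B=59 C=46 D=47 E=15] open={R1}
Step 4: reserve R3 E 7 -> on_hand[A=26 B=59 C=47 D=47 E=15] avail[A=26 B=59 C=46 D=47 E=8] open={R1,R3}
Step 5: cancel R3 -> on_hand[A=26 B=59 C=47 D=47 E=15] avail[A=26 B=59 C=46 D=47 E=15] open={R1}
Step 6: cancel R1 -> on_hand[A=26 B=59 C=47 D=47 E=15] avail[A=26 B=59 C=47 D=47 E=15] open={}
Step 7: reserve R4 A 8 -> on_hand[A=26 B=59 C=47 D=47 E=15] avail[A=18 B=59 C=47 D=47 E=15] open={R4}
Step 8: reserve R5 D 9 -> on_hand[A=26 B=59 C=47 D=47 E=15] avail[A=18 B=59 C=47 D=38 E=15] open={R4,R5}
Step 9: reserve R6 E 9 -> on_hand[A=26 B=59 C=47 D=47 E=15] avail[A=18 B=59 C=47 D=38 E=6] open={R4,R5,R6}
Step 10: reserve R7 A 4 -> on_hand[A=26 B=59 C=47 D=47 E=15] avail[A=14 B=59 C=47 D=38 E=6] open={R4,R5,R6,R7}
Step 11: reserve R8 A 7 -> on_hand[A=26 B=59 C=47 D=47 E=15] avail[A=7 B=59 C=47 D=38 E=6] open={R4,R5,R6,R7,R8}
Step 12: reserve R9 D 8 -> on_hand[A=26 B=59 C=47 D=47 E=15] avail[A=7 B=59 C=47 D=30 E=6] open={R4,R5,R6,R7,R8,R9}
Step 13: cancel R4 -> on_hand[A=26 B=59 C=47 D=47 E=15] avail[A=15 B=59 C=47 D=30 E=6] open={R5,R6,R7,R8,R9}

Answer: A: 15
B: 59
C: 47
D: 30
E: 6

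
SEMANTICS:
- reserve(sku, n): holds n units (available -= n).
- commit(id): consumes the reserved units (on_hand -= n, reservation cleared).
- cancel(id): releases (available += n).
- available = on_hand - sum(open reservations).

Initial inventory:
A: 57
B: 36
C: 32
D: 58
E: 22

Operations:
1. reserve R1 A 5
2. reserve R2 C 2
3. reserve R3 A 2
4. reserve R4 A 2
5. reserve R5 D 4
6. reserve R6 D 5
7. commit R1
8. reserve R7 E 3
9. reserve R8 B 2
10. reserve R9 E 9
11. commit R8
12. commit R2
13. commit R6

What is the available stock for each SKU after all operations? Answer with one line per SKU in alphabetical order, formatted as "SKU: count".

Step 1: reserve R1 A 5 -> on_hand[A=57 B=36 C=32 D=58 E=22] avail[A=52 B=36 C=32 D=58 E=22] open={R1}
Step 2: reserve R2 C 2 -> on_hand[A=57 B=36 C=32 D=58 E=22] avail[A=52 B=36 C=30 D=58 E=22] open={R1,R2}
Step 3: reserve R3 A 2 -> on_hand[A=57 B=36 C=32 D=58 E=22] avail[A=50 B=36 C=30 D=58 E=22] open={R1,R2,R3}
Step 4: reserve R4 A 2 -> on_hand[A=57 B=36 C=32 D=58 E=22] avail[A=48 B=36 C=30 D=58 E=22] open={R1,R2,R3,R4}
Step 5: reserve R5 D 4 -> on_hand[A=57 B=36 C=32 D=58 E=22] avail[A=48 B=36 C=30 D=54 E=22] open={R1,R2,R3,R4,R5}
Step 6: reserve R6 D 5 -> on_hand[A=57 B=36 C=32 D=58 E=22] avail[A=48 B=36 C=30 D=49 E=22] open={R1,R2,R3,R4,R5,R6}
Step 7: commit R1 -> on_hand[A=52 B=36 C=32 D=58 E=22] avail[A=48 B=36 C=30 D=49 E=22] open={R2,R3,R4,R5,R6}
Step 8: reserve R7 E 3 -> on_hand[A=52 B=36 C=32 D=58 E=22] avail[A=48 B=36 C=30 D=49 E=19] open={R2,R3,R4,R5,R6,R7}
Step 9: reserve R8 B 2 -> on_hand[A=52 B=36 C=32 D=58 E=22] avail[A=48 B=34 C=30 D=49 E=19] open={R2,R3,R4,R5,R6,R7,R8}
Step 10: reserve R9 E 9 -> on_hand[A=52 B=36 C=32 D=58 E=22] avail[A=48 B=34 C=30 D=49 E=10] open={R2,R3,R4,R5,R6,R7,R8,R9}
Step 11: commit R8 -> on_hand[A=52 B=34 C=32 D=58 E=22] avail[A=48 B=34 C=30 D=49 E=10] open={R2,R3,R4,R5,R6,R7,R9}
Step 12: commit R2 -> on_hand[A=52 B=34 C=30 D=58 E=22] avail[A=48 B=34 C=30 D=49 E=10] open={R3,R4,R5,R6,R7,R9}
Step 13: commit R6 -> on_hand[A=52 B=34 C=30 D=53 E=22] avail[A=48 B=34 C=30 D=49 E=10] open={R3,R4,R5,R7,R9}

Answer: A: 48
B: 34
C: 30
D: 49
E: 10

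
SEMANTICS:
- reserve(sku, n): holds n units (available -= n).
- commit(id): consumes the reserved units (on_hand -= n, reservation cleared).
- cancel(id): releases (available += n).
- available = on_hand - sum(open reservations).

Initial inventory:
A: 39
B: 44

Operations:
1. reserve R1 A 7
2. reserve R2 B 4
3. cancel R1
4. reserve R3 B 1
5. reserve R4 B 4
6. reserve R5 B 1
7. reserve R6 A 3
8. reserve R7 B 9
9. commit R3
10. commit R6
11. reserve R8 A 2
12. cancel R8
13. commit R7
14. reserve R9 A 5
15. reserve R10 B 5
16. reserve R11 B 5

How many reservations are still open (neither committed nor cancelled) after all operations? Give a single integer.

Answer: 6

Derivation:
Step 1: reserve R1 A 7 -> on_hand[A=39 B=44] avail[A=32 B=44] open={R1}
Step 2: reserve R2 B 4 -> on_hand[A=39 B=44] avail[A=32 B=40] open={R1,R2}
Step 3: cancel R1 -> on_hand[A=39 B=44] avail[A=39 B=40] open={R2}
Step 4: reserve R3 B 1 -> on_hand[A=39 B=44] avail[A=39 B=39] open={R2,R3}
Step 5: reserve R4 B 4 -> on_hand[A=39 B=44] avail[A=39 B=35] open={R2,R3,R4}
Step 6: reserve R5 B 1 -> on_hand[A=39 B=44] avail[A=39 B=34] open={R2,R3,R4,R5}
Step 7: reserve R6 A 3 -> on_hand[A=39 B=44] avail[A=36 B=34] open={R2,R3,R4,R5,R6}
Step 8: reserve R7 B 9 -> on_hand[A=39 B=44] avail[A=36 B=25] open={R2,R3,R4,R5,R6,R7}
Step 9: commit R3 -> on_hand[A=39 B=43] avail[A=36 B=25] open={R2,R4,R5,R6,R7}
Step 10: commit R6 -> on_hand[A=36 B=43] avail[A=36 B=25] open={R2,R4,R5,R7}
Step 11: reserve R8 A 2 -> on_hand[A=36 B=43] avail[A=34 B=25] open={R2,R4,R5,R7,R8}
Step 12: cancel R8 -> on_hand[A=36 B=43] avail[A=36 B=25] open={R2,R4,R5,R7}
Step 13: commit R7 -> on_hand[A=36 B=34] avail[A=36 B=25] open={R2,R4,R5}
Step 14: reserve R9 A 5 -> on_hand[A=36 B=34] avail[A=31 B=25] open={R2,R4,R5,R9}
Step 15: reserve R10 B 5 -> on_hand[A=36 B=34] avail[A=31 B=20] open={R10,R2,R4,R5,R9}
Step 16: reserve R11 B 5 -> on_hand[A=36 B=34] avail[A=31 B=15] open={R10,R11,R2,R4,R5,R9}
Open reservations: ['R10', 'R11', 'R2', 'R4', 'R5', 'R9'] -> 6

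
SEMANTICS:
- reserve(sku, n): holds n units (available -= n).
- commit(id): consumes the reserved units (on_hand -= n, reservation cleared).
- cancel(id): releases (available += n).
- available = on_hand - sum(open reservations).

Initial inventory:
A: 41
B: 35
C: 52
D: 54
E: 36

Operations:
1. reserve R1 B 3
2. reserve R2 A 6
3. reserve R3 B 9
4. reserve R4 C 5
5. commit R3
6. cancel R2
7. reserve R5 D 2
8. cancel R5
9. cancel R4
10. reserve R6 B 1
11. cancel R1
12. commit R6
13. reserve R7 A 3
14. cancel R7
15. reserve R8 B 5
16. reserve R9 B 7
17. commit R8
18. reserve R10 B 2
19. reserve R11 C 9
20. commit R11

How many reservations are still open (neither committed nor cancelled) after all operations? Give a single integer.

Answer: 2

Derivation:
Step 1: reserve R1 B 3 -> on_hand[A=41 B=35 C=52 D=54 E=36] avail[A=41 B=32 C=52 D=54 E=36] open={R1}
Step 2: reserve R2 A 6 -> on_hand[A=41 B=35 C=52 D=54 E=36] avail[A=35 B=32 C=52 D=54 E=36] open={R1,R2}
Step 3: reserve R3 B 9 -> on_hand[A=41 B=35 C=52 D=54 E=36] avail[A=35 B=23 C=52 D=54 E=36] open={R1,R2,R3}
Step 4: reserve R4 C 5 -> on_hand[A=41 B=35 C=52 D=54 E=36] avail[A=35 B=23 C=47 D=54 E=36] open={R1,R2,R3,R4}
Step 5: commit R3 -> on_hand[A=41 B=26 C=52 D=54 E=36] avail[A=35 B=23 C=47 D=54 E=36] open={R1,R2,R4}
Step 6: cancel R2 -> on_hand[A=41 B=26 C=52 D=54 E=36] avail[A=41 B=23 C=47 D=54 E=36] open={R1,R4}
Step 7: reserve R5 D 2 -> on_hand[A=41 B=26 C=52 D=54 E=36] avail[A=41 B=23 C=47 D=52 E=36] open={R1,R4,R5}
Step 8: cancel R5 -> on_hand[A=41 B=26 C=52 D=54 E=36] avail[A=41 B=23 C=47 D=54 E=36] open={R1,R4}
Step 9: cancel R4 -> on_hand[A=41 B=26 C=52 D=54 E=36] avail[A=41 B=23 C=52 D=54 E=36] open={R1}
Step 10: reserve R6 B 1 -> on_hand[A=41 B=26 C=52 D=54 E=36] avail[A=41 B=22 C=52 D=54 E=36] open={R1,R6}
Step 11: cancel R1 -> on_hand[A=41 B=26 C=52 D=54 E=36] avail[A=41 B=25 C=52 D=54 E=36] open={R6}
Step 12: commit R6 -> on_hand[A=41 B=25 C=52 D=54 E=36] avail[A=41 B=25 C=52 D=54 E=36] open={}
Step 13: reserve R7 A 3 -> on_hand[A=41 B=25 C=52 D=54 E=36] avail[A=38 B=25 C=52 D=54 E=36] open={R7}
Step 14: cancel R7 -> on_hand[A=41 B=25 C=52 D=54 E=36] avail[A=41 B=25 C=52 D=54 E=36] open={}
Step 15: reserve R8 B 5 -> on_hand[A=41 B=25 C=52 D=54 E=36] avail[A=41 B=20 C=52 D=54 E=36] open={R8}
Step 16: reserve R9 B 7 -> on_hand[A=41 B=25 C=52 D=54 E=36] avail[A=41 B=13 C=52 D=54 E=36] open={R8,R9}
Step 17: commit R8 -> on_hand[A=41 B=20 C=52 D=54 E=36] avail[A=41 B=13 C=52 D=54 E=36] open={R9}
Step 18: reserve R10 B 2 -> on_hand[A=41 B=20 C=52 D=54 E=36] avail[A=41 B=11 C=52 D=54 E=36] open={R10,R9}
Step 19: reserve R11 C 9 -> on_hand[A=41 B=20 C=52 D=54 E=36] avail[A=41 B=11 C=43 D=54 E=36] open={R10,R11,R9}
Step 20: commit R11 -> on_hand[A=41 B=20 C=43 D=54 E=36] avail[A=41 B=11 C=43 D=54 E=36] open={R10,R9}
Open reservations: ['R10', 'R9'] -> 2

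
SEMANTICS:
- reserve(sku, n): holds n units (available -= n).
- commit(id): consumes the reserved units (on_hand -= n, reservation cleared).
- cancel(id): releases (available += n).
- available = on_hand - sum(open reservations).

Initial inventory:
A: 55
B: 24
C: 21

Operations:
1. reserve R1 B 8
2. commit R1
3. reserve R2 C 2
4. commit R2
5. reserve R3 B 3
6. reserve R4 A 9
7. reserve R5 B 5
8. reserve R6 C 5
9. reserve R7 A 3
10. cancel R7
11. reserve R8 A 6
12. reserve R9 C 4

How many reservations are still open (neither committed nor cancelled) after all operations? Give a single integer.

Answer: 6

Derivation:
Step 1: reserve R1 B 8 -> on_hand[A=55 B=24 C=21] avail[A=55 B=16 C=21] open={R1}
Step 2: commit R1 -> on_hand[A=55 B=16 C=21] avail[A=55 B=16 C=21] open={}
Step 3: reserve R2 C 2 -> on_hand[A=55 B=16 C=21] avail[A=55 B=16 C=19] open={R2}
Step 4: commit R2 -> on_hand[A=55 B=16 C=19] avail[A=55 B=16 C=19] open={}
Step 5: reserve R3 B 3 -> on_hand[A=55 B=16 C=19] avail[A=55 B=13 C=19] open={R3}
Step 6: reserve R4 A 9 -> on_hand[A=55 B=16 C=19] avail[A=46 B=13 C=19] open={R3,R4}
Step 7: reserve R5 B 5 -> on_hand[A=55 B=16 C=19] avail[A=46 B=8 C=19] open={R3,R4,R5}
Step 8: reserve R6 C 5 -> on_hand[A=55 B=16 C=19] avail[A=46 B=8 C=14] open={R3,R4,R5,R6}
Step 9: reserve R7 A 3 -> on_hand[A=55 B=16 C=19] avail[A=43 B=8 C=14] open={R3,R4,R5,R6,R7}
Step 10: cancel R7 -> on_hand[A=55 B=16 C=19] avail[A=46 B=8 C=14] open={R3,R4,R5,R6}
Step 11: reserve R8 A 6 -> on_hand[A=55 B=16 C=19] avail[A=40 B=8 C=14] open={R3,R4,R5,R6,R8}
Step 12: reserve R9 C 4 -> on_hand[A=55 B=16 C=19] avail[A=40 B=8 C=10] open={R3,R4,R5,R6,R8,R9}
Open reservations: ['R3', 'R4', 'R5', 'R6', 'R8', 'R9'] -> 6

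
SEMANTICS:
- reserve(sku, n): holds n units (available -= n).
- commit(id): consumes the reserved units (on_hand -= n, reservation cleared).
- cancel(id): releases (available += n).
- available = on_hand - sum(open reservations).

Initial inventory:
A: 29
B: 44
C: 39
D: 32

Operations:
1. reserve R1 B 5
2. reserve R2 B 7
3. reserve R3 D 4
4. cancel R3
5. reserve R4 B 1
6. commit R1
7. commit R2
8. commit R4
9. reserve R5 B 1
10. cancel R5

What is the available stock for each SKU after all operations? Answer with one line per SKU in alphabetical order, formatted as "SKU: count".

Step 1: reserve R1 B 5 -> on_hand[A=29 B=44 C=39 D=32] avail[A=29 B=39 C=39 D=32] open={R1}
Step 2: reserve R2 B 7 -> on_hand[A=29 B=44 C=39 D=32] avail[A=29 B=32 C=39 D=32] open={R1,R2}
Step 3: reserve R3 D 4 -> on_hand[A=29 B=44 C=39 D=32] avail[A=29 B=32 C=39 D=28] open={R1,R2,R3}
Step 4: cancel R3 -> on_hand[A=29 B=44 C=39 D=32] avail[A=29 B=32 C=39 D=32] open={R1,R2}
Step 5: reserve R4 B 1 -> on_hand[A=29 B=44 C=39 D=32] avail[A=29 B=31 C=39 D=32] open={R1,R2,R4}
Step 6: commit R1 -> on_hand[A=29 B=39 C=39 D=32] avail[A=29 B=31 C=39 D=32] open={R2,R4}
Step 7: commit R2 -> on_hand[A=29 B=32 C=39 D=32] avail[A=29 B=31 C=39 D=32] open={R4}
Step 8: commit R4 -> on_hand[A=29 B=31 C=39 D=32] avail[A=29 B=31 C=39 D=32] open={}
Step 9: reserve R5 B 1 -> on_hand[A=29 B=31 C=39 D=32] avail[A=29 B=30 C=39 D=32] open={R5}
Step 10: cancel R5 -> on_hand[A=29 B=31 C=39 D=32] avail[A=29 B=31 C=39 D=32] open={}

Answer: A: 29
B: 31
C: 39
D: 32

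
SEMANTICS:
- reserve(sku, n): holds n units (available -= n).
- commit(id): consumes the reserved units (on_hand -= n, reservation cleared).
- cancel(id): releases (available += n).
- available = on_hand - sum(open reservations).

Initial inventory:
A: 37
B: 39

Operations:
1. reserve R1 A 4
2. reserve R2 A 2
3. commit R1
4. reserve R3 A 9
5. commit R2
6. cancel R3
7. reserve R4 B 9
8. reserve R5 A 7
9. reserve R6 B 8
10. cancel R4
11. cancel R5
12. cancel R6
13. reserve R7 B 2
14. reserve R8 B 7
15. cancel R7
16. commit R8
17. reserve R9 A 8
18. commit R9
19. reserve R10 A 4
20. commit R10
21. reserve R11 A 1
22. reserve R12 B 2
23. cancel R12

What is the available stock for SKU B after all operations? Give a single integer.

Answer: 32

Derivation:
Step 1: reserve R1 A 4 -> on_hand[A=37 B=39] avail[A=33 B=39] open={R1}
Step 2: reserve R2 A 2 -> on_hand[A=37 B=39] avail[A=31 B=39] open={R1,R2}
Step 3: commit R1 -> on_hand[A=33 B=39] avail[A=31 B=39] open={R2}
Step 4: reserve R3 A 9 -> on_hand[A=33 B=39] avail[A=22 B=39] open={R2,R3}
Step 5: commit R2 -> on_hand[A=31 B=39] avail[A=22 B=39] open={R3}
Step 6: cancel R3 -> on_hand[A=31 B=39] avail[A=31 B=39] open={}
Step 7: reserve R4 B 9 -> on_hand[A=31 B=39] avail[A=31 B=30] open={R4}
Step 8: reserve R5 A 7 -> on_hand[A=31 B=39] avail[A=24 B=30] open={R4,R5}
Step 9: reserve R6 B 8 -> on_hand[A=31 B=39] avail[A=24 B=22] open={R4,R5,R6}
Step 10: cancel R4 -> on_hand[A=31 B=39] avail[A=24 B=31] open={R5,R6}
Step 11: cancel R5 -> on_hand[A=31 B=39] avail[A=31 B=31] open={R6}
Step 12: cancel R6 -> on_hand[A=31 B=39] avail[A=31 B=39] open={}
Step 13: reserve R7 B 2 -> on_hand[A=31 B=39] avail[A=31 B=37] open={R7}
Step 14: reserve R8 B 7 -> on_hand[A=31 B=39] avail[A=31 B=30] open={R7,R8}
Step 15: cancel R7 -> on_hand[A=31 B=39] avail[A=31 B=32] open={R8}
Step 16: commit R8 -> on_hand[A=31 B=32] avail[A=31 B=32] open={}
Step 17: reserve R9 A 8 -> on_hand[A=31 B=32] avail[A=23 B=32] open={R9}
Step 18: commit R9 -> on_hand[A=23 B=32] avail[A=23 B=32] open={}
Step 19: reserve R10 A 4 -> on_hand[A=23 B=32] avail[A=19 B=32] open={R10}
Step 20: commit R10 -> on_hand[A=19 B=32] avail[A=19 B=32] open={}
Step 21: reserve R11 A 1 -> on_hand[A=19 B=32] avail[A=18 B=32] open={R11}
Step 22: reserve R12 B 2 -> on_hand[A=19 B=32] avail[A=18 B=30] open={R11,R12}
Step 23: cancel R12 -> on_hand[A=19 B=32] avail[A=18 B=32] open={R11}
Final available[B] = 32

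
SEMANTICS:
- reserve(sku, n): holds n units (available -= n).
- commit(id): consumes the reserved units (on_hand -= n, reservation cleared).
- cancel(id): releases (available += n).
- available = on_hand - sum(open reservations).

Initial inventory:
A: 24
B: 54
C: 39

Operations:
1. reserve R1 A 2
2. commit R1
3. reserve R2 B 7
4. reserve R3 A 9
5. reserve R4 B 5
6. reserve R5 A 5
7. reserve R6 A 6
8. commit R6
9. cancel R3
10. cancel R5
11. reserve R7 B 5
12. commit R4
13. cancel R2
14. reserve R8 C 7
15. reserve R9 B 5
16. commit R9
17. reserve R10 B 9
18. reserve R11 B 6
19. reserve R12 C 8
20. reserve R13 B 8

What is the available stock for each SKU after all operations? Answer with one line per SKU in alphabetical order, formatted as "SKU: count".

Answer: A: 16
B: 16
C: 24

Derivation:
Step 1: reserve R1 A 2 -> on_hand[A=24 B=54 C=39] avail[A=22 B=54 C=39] open={R1}
Step 2: commit R1 -> on_hand[A=22 B=54 C=39] avail[A=22 B=54 C=39] open={}
Step 3: reserve R2 B 7 -> on_hand[A=22 B=54 C=39] avail[A=22 B=47 C=39] open={R2}
Step 4: reserve R3 A 9 -> on_hand[A=22 B=54 C=39] avail[A=13 B=47 C=39] open={R2,R3}
Step 5: reserve R4 B 5 -> on_hand[A=22 B=54 C=39] avail[A=13 B=42 C=39] open={R2,R3,R4}
Step 6: reserve R5 A 5 -> on_hand[A=22 B=54 C=39] avail[A=8 B=42 C=39] open={R2,R3,R4,R5}
Step 7: reserve R6 A 6 -> on_hand[A=22 B=54 C=39] avail[A=2 B=42 C=39] open={R2,R3,R4,R5,R6}
Step 8: commit R6 -> on_hand[A=16 B=54 C=39] avail[A=2 B=42 C=39] open={R2,R3,R4,R5}
Step 9: cancel R3 -> on_hand[A=16 B=54 C=39] avail[A=11 B=42 C=39] open={R2,R4,R5}
Step 10: cancel R5 -> on_hand[A=16 B=54 C=39] avail[A=16 B=42 C=39] open={R2,R4}
Step 11: reserve R7 B 5 -> on_hand[A=16 B=54 C=39] avail[A=16 B=37 C=39] open={R2,R4,R7}
Step 12: commit R4 -> on_hand[A=16 B=49 C=39] avail[A=16 B=37 C=39] open={R2,R7}
Step 13: cancel R2 -> on_hand[A=16 B=49 C=39] avail[A=16 B=44 C=39] open={R7}
Step 14: reserve R8 C 7 -> on_hand[A=16 B=49 C=39] avail[A=16 B=44 C=32] open={R7,R8}
Step 15: reserve R9 B 5 -> on_hand[A=16 B=49 C=39] avail[A=16 B=39 C=32] open={R7,R8,R9}
Step 16: commit R9 -> on_hand[A=16 B=44 C=39] avail[A=16 B=39 C=32] open={R7,R8}
Step 17: reserve R10 B 9 -> on_hand[A=16 B=44 C=39] avail[A=16 B=30 C=32] open={R10,R7,R8}
Step 18: reserve R11 B 6 -> on_hand[A=16 B=44 C=39] avail[A=16 B=24 C=32] open={R10,R11,R7,R8}
Step 19: reserve R12 C 8 -> on_hand[A=16 B=44 C=39] avail[A=16 B=24 C=24] open={R10,R11,R12,R7,R8}
Step 20: reserve R13 B 8 -> on_hand[A=16 B=44 C=39] avail[A=16 B=16 C=24] open={R10,R11,R12,R13,R7,R8}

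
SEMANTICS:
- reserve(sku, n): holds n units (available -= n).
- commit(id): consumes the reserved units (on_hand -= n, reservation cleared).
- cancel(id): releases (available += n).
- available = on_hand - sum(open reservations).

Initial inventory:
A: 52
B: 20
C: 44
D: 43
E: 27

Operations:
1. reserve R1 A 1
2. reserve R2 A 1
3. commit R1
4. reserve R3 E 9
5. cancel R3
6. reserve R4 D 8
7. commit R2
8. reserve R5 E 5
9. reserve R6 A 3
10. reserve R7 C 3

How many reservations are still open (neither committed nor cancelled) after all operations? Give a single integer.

Answer: 4

Derivation:
Step 1: reserve R1 A 1 -> on_hand[A=52 B=20 C=44 D=43 E=27] avail[A=51 B=20 C=44 D=43 E=27] open={R1}
Step 2: reserve R2 A 1 -> on_hand[A=52 B=20 C=44 D=43 E=27] avail[A=50 B=20 C=44 D=43 E=27] open={R1,R2}
Step 3: commit R1 -> on_hand[A=51 B=20 C=44 D=43 E=27] avail[A=50 B=20 C=44 D=43 E=27] open={R2}
Step 4: reserve R3 E 9 -> on_hand[A=51 B=20 C=44 D=43 E=27] avail[A=50 B=20 C=44 D=43 E=18] open={R2,R3}
Step 5: cancel R3 -> on_hand[A=51 B=20 C=44 D=43 E=27] avail[A=50 B=20 C=44 D=43 E=27] open={R2}
Step 6: reserve R4 D 8 -> on_hand[A=51 B=20 C=44 D=43 E=27] avail[A=50 B=20 C=44 D=35 E=27] open={R2,R4}
Step 7: commit R2 -> on_hand[A=50 B=20 C=44 D=43 E=27] avail[A=50 B=20 C=44 D=35 E=27] open={R4}
Step 8: reserve R5 E 5 -> on_hand[A=50 B=20 C=44 D=43 E=27] avail[A=50 B=20 C=44 D=35 E=22] open={R4,R5}
Step 9: reserve R6 A 3 -> on_hand[A=50 B=20 C=44 D=43 E=27] avail[A=47 B=20 C=44 D=35 E=22] open={R4,R5,R6}
Step 10: reserve R7 C 3 -> on_hand[A=50 B=20 C=44 D=43 E=27] avail[A=47 B=20 C=41 D=35 E=22] open={R4,R5,R6,R7}
Open reservations: ['R4', 'R5', 'R6', 'R7'] -> 4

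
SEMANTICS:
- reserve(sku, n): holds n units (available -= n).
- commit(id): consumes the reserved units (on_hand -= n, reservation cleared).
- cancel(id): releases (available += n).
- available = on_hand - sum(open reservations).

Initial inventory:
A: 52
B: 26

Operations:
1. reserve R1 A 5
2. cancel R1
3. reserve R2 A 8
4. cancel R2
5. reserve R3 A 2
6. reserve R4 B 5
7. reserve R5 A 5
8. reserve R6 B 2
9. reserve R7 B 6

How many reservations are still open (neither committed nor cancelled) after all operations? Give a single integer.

Answer: 5

Derivation:
Step 1: reserve R1 A 5 -> on_hand[A=52 B=26] avail[A=47 B=26] open={R1}
Step 2: cancel R1 -> on_hand[A=52 B=26] avail[A=52 B=26] open={}
Step 3: reserve R2 A 8 -> on_hand[A=52 B=26] avail[A=44 B=26] open={R2}
Step 4: cancel R2 -> on_hand[A=52 B=26] avail[A=52 B=26] open={}
Step 5: reserve R3 A 2 -> on_hand[A=52 B=26] avail[A=50 B=26] open={R3}
Step 6: reserve R4 B 5 -> on_hand[A=52 B=26] avail[A=50 B=21] open={R3,R4}
Step 7: reserve R5 A 5 -> on_hand[A=52 B=26] avail[A=45 B=21] open={R3,R4,R5}
Step 8: reserve R6 B 2 -> on_hand[A=52 B=26] avail[A=45 B=19] open={R3,R4,R5,R6}
Step 9: reserve R7 B 6 -> on_hand[A=52 B=26] avail[A=45 B=13] open={R3,R4,R5,R6,R7}
Open reservations: ['R3', 'R4', 'R5', 'R6', 'R7'] -> 5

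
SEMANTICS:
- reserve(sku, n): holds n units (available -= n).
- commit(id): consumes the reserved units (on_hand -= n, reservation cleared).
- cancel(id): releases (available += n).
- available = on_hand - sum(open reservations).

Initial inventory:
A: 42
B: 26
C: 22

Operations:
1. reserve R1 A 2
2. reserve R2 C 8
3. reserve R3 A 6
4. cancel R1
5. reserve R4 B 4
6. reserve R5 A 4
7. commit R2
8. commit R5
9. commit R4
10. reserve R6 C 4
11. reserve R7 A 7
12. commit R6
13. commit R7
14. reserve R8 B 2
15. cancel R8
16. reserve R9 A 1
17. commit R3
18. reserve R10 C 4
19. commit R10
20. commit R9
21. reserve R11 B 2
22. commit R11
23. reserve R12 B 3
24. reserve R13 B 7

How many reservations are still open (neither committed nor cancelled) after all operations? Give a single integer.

Answer: 2

Derivation:
Step 1: reserve R1 A 2 -> on_hand[A=42 B=26 C=22] avail[A=40 B=26 C=22] open={R1}
Step 2: reserve R2 C 8 -> on_hand[A=42 B=26 C=22] avail[A=40 B=26 C=14] open={R1,R2}
Step 3: reserve R3 A 6 -> on_hand[A=42 B=26 C=22] avail[A=34 B=26 C=14] open={R1,R2,R3}
Step 4: cancel R1 -> on_hand[A=42 B=26 C=22] avail[A=36 B=26 C=14] open={R2,R3}
Step 5: reserve R4 B 4 -> on_hand[A=42 B=26 C=22] avail[A=36 B=22 C=14] open={R2,R3,R4}
Step 6: reserve R5 A 4 -> on_hand[A=42 B=26 C=22] avail[A=32 B=22 C=14] open={R2,R3,R4,R5}
Step 7: commit R2 -> on_hand[A=42 B=26 C=14] avail[A=32 B=22 C=14] open={R3,R4,R5}
Step 8: commit R5 -> on_hand[A=38 B=26 C=14] avail[A=32 B=22 C=14] open={R3,R4}
Step 9: commit R4 -> on_hand[A=38 B=22 C=14] avail[A=32 B=22 C=14] open={R3}
Step 10: reserve R6 C 4 -> on_hand[A=38 B=22 C=14] avail[A=32 B=22 C=10] open={R3,R6}
Step 11: reserve R7 A 7 -> on_hand[A=38 B=22 C=14] avail[A=25 B=22 C=10] open={R3,R6,R7}
Step 12: commit R6 -> on_hand[A=38 B=22 C=10] avail[A=25 B=22 C=10] open={R3,R7}
Step 13: commit R7 -> on_hand[A=31 B=22 C=10] avail[A=25 B=22 C=10] open={R3}
Step 14: reserve R8 B 2 -> on_hand[A=31 B=22 C=10] avail[A=25 B=20 C=10] open={R3,R8}
Step 15: cancel R8 -> on_hand[A=31 B=22 C=10] avail[A=25 B=22 C=10] open={R3}
Step 16: reserve R9 A 1 -> on_hand[A=31 B=22 C=10] avail[A=24 B=22 C=10] open={R3,R9}
Step 17: commit R3 -> on_hand[A=25 B=22 C=10] avail[A=24 B=22 C=10] open={R9}
Step 18: reserve R10 C 4 -> on_hand[A=25 B=22 C=10] avail[A=24 B=22 C=6] open={R10,R9}
Step 19: commit R10 -> on_hand[A=25 B=22 C=6] avail[A=24 B=22 C=6] open={R9}
Step 20: commit R9 -> on_hand[A=24 B=22 C=6] avail[A=24 B=22 C=6] open={}
Step 21: reserve R11 B 2 -> on_hand[A=24 B=22 C=6] avail[A=24 B=20 C=6] open={R11}
Step 22: commit R11 -> on_hand[A=24 B=20 C=6] avail[A=24 B=20 C=6] open={}
Step 23: reserve R12 B 3 -> on_hand[A=24 B=20 C=6] avail[A=24 B=17 C=6] open={R12}
Step 24: reserve R13 B 7 -> on_hand[A=24 B=20 C=6] avail[A=24 B=10 C=6] open={R12,R13}
Open reservations: ['R12', 'R13'] -> 2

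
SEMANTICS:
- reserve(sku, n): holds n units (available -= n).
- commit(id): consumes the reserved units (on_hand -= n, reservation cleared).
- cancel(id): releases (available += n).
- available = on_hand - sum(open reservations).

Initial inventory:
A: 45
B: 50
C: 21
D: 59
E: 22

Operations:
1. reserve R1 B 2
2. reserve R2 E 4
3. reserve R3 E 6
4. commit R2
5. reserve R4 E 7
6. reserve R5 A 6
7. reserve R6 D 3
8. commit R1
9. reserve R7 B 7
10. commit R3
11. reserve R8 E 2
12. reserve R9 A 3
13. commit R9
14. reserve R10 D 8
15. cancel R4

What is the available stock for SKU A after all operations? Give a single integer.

Answer: 36

Derivation:
Step 1: reserve R1 B 2 -> on_hand[A=45 B=50 C=21 D=59 E=22] avail[A=45 B=48 C=21 D=59 E=22] open={R1}
Step 2: reserve R2 E 4 -> on_hand[A=45 B=50 C=21 D=59 E=22] avail[A=45 B=48 C=21 D=59 E=18] open={R1,R2}
Step 3: reserve R3 E 6 -> on_hand[A=45 B=50 C=21 D=59 E=22] avail[A=45 B=48 C=21 D=59 E=12] open={R1,R2,R3}
Step 4: commit R2 -> on_hand[A=45 B=50 C=21 D=59 E=18] avail[A=45 B=48 C=21 D=59 E=12] open={R1,R3}
Step 5: reserve R4 E 7 -> on_hand[A=45 B=50 C=21 D=59 E=18] avail[A=45 B=48 C=21 D=59 E=5] open={R1,R3,R4}
Step 6: reserve R5 A 6 -> on_hand[A=45 B=50 C=21 D=59 E=18] avail[A=39 B=48 C=21 D=59 E=5] open={R1,R3,R4,R5}
Step 7: reserve R6 D 3 -> on_hand[A=45 B=50 C=21 D=59 E=18] avail[A=39 B=48 C=21 D=56 E=5] open={R1,R3,R4,R5,R6}
Step 8: commit R1 -> on_hand[A=45 B=48 C=21 D=59 E=18] avail[A=39 B=48 C=21 D=56 E=5] open={R3,R4,R5,R6}
Step 9: reserve R7 B 7 -> on_hand[A=45 B=48 C=21 D=59 E=18] avail[A=39 B=41 C=21 D=56 E=5] open={R3,R4,R5,R6,R7}
Step 10: commit R3 -> on_hand[A=45 B=48 C=21 D=59 E=12] avail[A=39 B=41 C=21 D=56 E=5] open={R4,R5,R6,R7}
Step 11: reserve R8 E 2 -> on_hand[A=45 B=48 C=21 D=59 E=12] avail[A=39 B=41 C=21 D=56 E=3] open={R4,R5,R6,R7,R8}
Step 12: reserve R9 A 3 -> on_hand[A=45 B=48 C=21 D=59 E=12] avail[A=36 B=41 C=21 D=56 E=3] open={R4,R5,R6,R7,R8,R9}
Step 13: commit R9 -> on_hand[A=42 B=48 C=21 D=59 E=12] avail[A=36 B=41 C=21 D=56 E=3] open={R4,R5,R6,R7,R8}
Step 14: reserve R10 D 8 -> on_hand[A=42 B=48 C=21 D=59 E=12] avail[A=36 B=41 C=21 D=48 E=3] open={R10,R4,R5,R6,R7,R8}
Step 15: cancel R4 -> on_hand[A=42 B=48 C=21 D=59 E=12] avail[A=36 B=41 C=21 D=48 E=10] open={R10,R5,R6,R7,R8}
Final available[A] = 36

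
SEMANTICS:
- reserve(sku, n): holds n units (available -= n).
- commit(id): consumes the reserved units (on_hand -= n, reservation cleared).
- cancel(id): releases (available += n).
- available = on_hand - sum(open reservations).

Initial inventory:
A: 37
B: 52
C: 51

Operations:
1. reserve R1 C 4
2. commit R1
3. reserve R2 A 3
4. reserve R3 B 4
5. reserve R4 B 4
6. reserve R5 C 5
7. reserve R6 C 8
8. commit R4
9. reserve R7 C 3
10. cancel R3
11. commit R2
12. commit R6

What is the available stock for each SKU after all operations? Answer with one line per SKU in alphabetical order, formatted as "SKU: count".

Answer: A: 34
B: 48
C: 31

Derivation:
Step 1: reserve R1 C 4 -> on_hand[A=37 B=52 C=51] avail[A=37 B=52 C=47] open={R1}
Step 2: commit R1 -> on_hand[A=37 B=52 C=47] avail[A=37 B=52 C=47] open={}
Step 3: reserve R2 A 3 -> on_hand[A=37 B=52 C=47] avail[A=34 B=52 C=47] open={R2}
Step 4: reserve R3 B 4 -> on_hand[A=37 B=52 C=47] avail[A=34 B=48 C=47] open={R2,R3}
Step 5: reserve R4 B 4 -> on_hand[A=37 B=52 C=47] avail[A=34 B=44 C=47] open={R2,R3,R4}
Step 6: reserve R5 C 5 -> on_hand[A=37 B=52 C=47] avail[A=34 B=44 C=42] open={R2,R3,R4,R5}
Step 7: reserve R6 C 8 -> on_hand[A=37 B=52 C=47] avail[A=34 B=44 C=34] open={R2,R3,R4,R5,R6}
Step 8: commit R4 -> on_hand[A=37 B=48 C=47] avail[A=34 B=44 C=34] open={R2,R3,R5,R6}
Step 9: reserve R7 C 3 -> on_hand[A=37 B=48 C=47] avail[A=34 B=44 C=31] open={R2,R3,R5,R6,R7}
Step 10: cancel R3 -> on_hand[A=37 B=48 C=47] avail[A=34 B=48 C=31] open={R2,R5,R6,R7}
Step 11: commit R2 -> on_hand[A=34 B=48 C=47] avail[A=34 B=48 C=31] open={R5,R6,R7}
Step 12: commit R6 -> on_hand[A=34 B=48 C=39] avail[A=34 B=48 C=31] open={R5,R7}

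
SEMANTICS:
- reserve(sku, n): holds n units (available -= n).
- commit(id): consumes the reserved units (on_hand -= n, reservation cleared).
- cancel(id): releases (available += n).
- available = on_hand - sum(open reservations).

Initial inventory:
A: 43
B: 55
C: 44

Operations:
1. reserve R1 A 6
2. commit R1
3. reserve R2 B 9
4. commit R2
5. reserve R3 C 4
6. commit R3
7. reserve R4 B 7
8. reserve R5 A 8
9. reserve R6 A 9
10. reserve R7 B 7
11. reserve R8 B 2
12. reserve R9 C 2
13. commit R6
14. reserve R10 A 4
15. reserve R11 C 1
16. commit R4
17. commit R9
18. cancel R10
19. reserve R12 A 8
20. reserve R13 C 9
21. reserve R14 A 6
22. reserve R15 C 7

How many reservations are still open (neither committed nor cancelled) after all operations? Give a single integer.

Answer: 8

Derivation:
Step 1: reserve R1 A 6 -> on_hand[A=43 B=55 C=44] avail[A=37 B=55 C=44] open={R1}
Step 2: commit R1 -> on_hand[A=37 B=55 C=44] avail[A=37 B=55 C=44] open={}
Step 3: reserve R2 B 9 -> on_hand[A=37 B=55 C=44] avail[A=37 B=46 C=44] open={R2}
Step 4: commit R2 -> on_hand[A=37 B=46 C=44] avail[A=37 B=46 C=44] open={}
Step 5: reserve R3 C 4 -> on_hand[A=37 B=46 C=44] avail[A=37 B=46 C=40] open={R3}
Step 6: commit R3 -> on_hand[A=37 B=46 C=40] avail[A=37 B=46 C=40] open={}
Step 7: reserve R4 B 7 -> on_hand[A=37 B=46 C=40] avail[A=37 B=39 C=40] open={R4}
Step 8: reserve R5 A 8 -> on_hand[A=37 B=46 C=40] avail[A=29 B=39 C=40] open={R4,R5}
Step 9: reserve R6 A 9 -> on_hand[A=37 B=46 C=40] avail[A=20 B=39 C=40] open={R4,R5,R6}
Step 10: reserve R7 B 7 -> on_hand[A=37 B=46 C=40] avail[A=20 B=32 C=40] open={R4,R5,R6,R7}
Step 11: reserve R8 B 2 -> on_hand[A=37 B=46 C=40] avail[A=20 B=30 C=40] open={R4,R5,R6,R7,R8}
Step 12: reserve R9 C 2 -> on_hand[A=37 B=46 C=40] avail[A=20 B=30 C=38] open={R4,R5,R6,R7,R8,R9}
Step 13: commit R6 -> on_hand[A=28 B=46 C=40] avail[A=20 B=30 C=38] open={R4,R5,R7,R8,R9}
Step 14: reserve R10 A 4 -> on_hand[A=28 B=46 C=40] avail[A=16 B=30 C=38] open={R10,R4,R5,R7,R8,R9}
Step 15: reserve R11 C 1 -> on_hand[A=28 B=46 C=40] avail[A=16 B=30 C=37] open={R10,R11,R4,R5,R7,R8,R9}
Step 16: commit R4 -> on_hand[A=28 B=39 C=40] avail[A=16 B=30 C=37] open={R10,R11,R5,R7,R8,R9}
Step 17: commit R9 -> on_hand[A=28 B=39 C=38] avail[A=16 B=30 C=37] open={R10,R11,R5,R7,R8}
Step 18: cancel R10 -> on_hand[A=28 B=39 C=38] avail[A=20 B=30 C=37] open={R11,R5,R7,R8}
Step 19: reserve R12 A 8 -> on_hand[A=28 B=39 C=38] avail[A=12 B=30 C=37] open={R11,R12,R5,R7,R8}
Step 20: reserve R13 C 9 -> on_hand[A=28 B=39 C=38] avail[A=12 B=30 C=28] open={R11,R12,R13,R5,R7,R8}
Step 21: reserve R14 A 6 -> on_hand[A=28 B=39 C=38] avail[A=6 B=30 C=28] open={R11,R12,R13,R14,R5,R7,R8}
Step 22: reserve R15 C 7 -> on_hand[A=28 B=39 C=38] avail[A=6 B=30 C=21] open={R11,R12,R13,R14,R15,R5,R7,R8}
Open reservations: ['R11', 'R12', 'R13', 'R14', 'R15', 'R5', 'R7', 'R8'] -> 8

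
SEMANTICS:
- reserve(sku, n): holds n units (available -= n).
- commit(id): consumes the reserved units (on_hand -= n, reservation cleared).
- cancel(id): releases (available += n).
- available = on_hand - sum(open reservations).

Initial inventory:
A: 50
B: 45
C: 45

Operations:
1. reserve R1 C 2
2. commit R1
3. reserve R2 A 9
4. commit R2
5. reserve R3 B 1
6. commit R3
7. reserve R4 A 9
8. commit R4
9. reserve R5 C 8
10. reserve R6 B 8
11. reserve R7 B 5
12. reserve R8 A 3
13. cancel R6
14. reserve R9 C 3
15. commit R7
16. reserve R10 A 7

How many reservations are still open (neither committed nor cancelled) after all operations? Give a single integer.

Answer: 4

Derivation:
Step 1: reserve R1 C 2 -> on_hand[A=50 B=45 C=45] avail[A=50 B=45 C=43] open={R1}
Step 2: commit R1 -> on_hand[A=50 B=45 C=43] avail[A=50 B=45 C=43] open={}
Step 3: reserve R2 A 9 -> on_hand[A=50 B=45 C=43] avail[A=41 B=45 C=43] open={R2}
Step 4: commit R2 -> on_hand[A=41 B=45 C=43] avail[A=41 B=45 C=43] open={}
Step 5: reserve R3 B 1 -> on_hand[A=41 B=45 C=43] avail[A=41 B=44 C=43] open={R3}
Step 6: commit R3 -> on_hand[A=41 B=44 C=43] avail[A=41 B=44 C=43] open={}
Step 7: reserve R4 A 9 -> on_hand[A=41 B=44 C=43] avail[A=32 B=44 C=43] open={R4}
Step 8: commit R4 -> on_hand[A=32 B=44 C=43] avail[A=32 B=44 C=43] open={}
Step 9: reserve R5 C 8 -> on_hand[A=32 B=44 C=43] avail[A=32 B=44 C=35] open={R5}
Step 10: reserve R6 B 8 -> on_hand[A=32 B=44 C=43] avail[A=32 B=36 C=35] open={R5,R6}
Step 11: reserve R7 B 5 -> on_hand[A=32 B=44 C=43] avail[A=32 B=31 C=35] open={R5,R6,R7}
Step 12: reserve R8 A 3 -> on_hand[A=32 B=44 C=43] avail[A=29 B=31 C=35] open={R5,R6,R7,R8}
Step 13: cancel R6 -> on_hand[A=32 B=44 C=43] avail[A=29 B=39 C=35] open={R5,R7,R8}
Step 14: reserve R9 C 3 -> on_hand[A=32 B=44 C=43] avail[A=29 B=39 C=32] open={R5,R7,R8,R9}
Step 15: commit R7 -> on_hand[A=32 B=39 C=43] avail[A=29 B=39 C=32] open={R5,R8,R9}
Step 16: reserve R10 A 7 -> on_hand[A=32 B=39 C=43] avail[A=22 B=39 C=32] open={R10,R5,R8,R9}
Open reservations: ['R10', 'R5', 'R8', 'R9'] -> 4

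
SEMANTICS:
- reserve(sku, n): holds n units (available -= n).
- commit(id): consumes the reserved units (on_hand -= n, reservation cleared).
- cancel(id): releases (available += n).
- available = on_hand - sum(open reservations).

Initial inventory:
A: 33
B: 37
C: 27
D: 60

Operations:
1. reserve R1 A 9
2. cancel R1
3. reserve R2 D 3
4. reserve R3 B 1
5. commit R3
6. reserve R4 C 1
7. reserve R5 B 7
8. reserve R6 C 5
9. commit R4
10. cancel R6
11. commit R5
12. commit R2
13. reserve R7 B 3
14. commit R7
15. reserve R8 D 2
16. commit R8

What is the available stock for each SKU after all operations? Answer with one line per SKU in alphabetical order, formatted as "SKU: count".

Step 1: reserve R1 A 9 -> on_hand[A=33 B=37 C=27 D=60] avail[A=24 B=37 C=27 D=60] open={R1}
Step 2: cancel R1 -> on_hand[A=33 B=37 C=27 D=60] avail[A=33 B=37 C=27 D=60] open={}
Step 3: reserve R2 D 3 -> on_hand[A=33 B=37 C=27 D=60] avail[A=33 B=37 C=27 D=57] open={R2}
Step 4: reserve R3 B 1 -> on_hand[A=33 B=37 C=27 D=60] avail[A=33 B=36 C=27 D=57] open={R2,R3}
Step 5: commit R3 -> on_hand[A=33 B=36 C=27 D=60] avail[A=33 B=36 C=27 D=57] open={R2}
Step 6: reserve R4 C 1 -> on_hand[A=33 B=36 C=27 D=60] avail[A=33 B=36 C=26 D=57] open={R2,R4}
Step 7: reserve R5 B 7 -> on_hand[A=33 B=36 C=27 D=60] avail[A=33 B=29 C=26 D=57] open={R2,R4,R5}
Step 8: reserve R6 C 5 -> on_hand[A=33 B=36 C=27 D=60] avail[A=33 B=29 C=21 D=57] open={R2,R4,R5,R6}
Step 9: commit R4 -> on_hand[A=33 B=36 C=26 D=60] avail[A=33 B=29 C=21 D=57] open={R2,R5,R6}
Step 10: cancel R6 -> on_hand[A=33 B=36 C=26 D=60] avail[A=33 B=29 C=26 D=57] open={R2,R5}
Step 11: commit R5 -> on_hand[A=33 B=29 C=26 D=60] avail[A=33 B=29 C=26 D=57] open={R2}
Step 12: commit R2 -> on_hand[A=33 B=29 C=26 D=57] avail[A=33 B=29 C=26 D=57] open={}
Step 13: reserve R7 B 3 -> on_hand[A=33 B=29 C=26 D=57] avail[A=33 B=26 C=26 D=57] open={R7}
Step 14: commit R7 -> on_hand[A=33 B=26 C=26 D=57] avail[A=33 B=26 C=26 D=57] open={}
Step 15: reserve R8 D 2 -> on_hand[A=33 B=26 C=26 D=57] avail[A=33 B=26 C=26 D=55] open={R8}
Step 16: commit R8 -> on_hand[A=33 B=26 C=26 D=55] avail[A=33 B=26 C=26 D=55] open={}

Answer: A: 33
B: 26
C: 26
D: 55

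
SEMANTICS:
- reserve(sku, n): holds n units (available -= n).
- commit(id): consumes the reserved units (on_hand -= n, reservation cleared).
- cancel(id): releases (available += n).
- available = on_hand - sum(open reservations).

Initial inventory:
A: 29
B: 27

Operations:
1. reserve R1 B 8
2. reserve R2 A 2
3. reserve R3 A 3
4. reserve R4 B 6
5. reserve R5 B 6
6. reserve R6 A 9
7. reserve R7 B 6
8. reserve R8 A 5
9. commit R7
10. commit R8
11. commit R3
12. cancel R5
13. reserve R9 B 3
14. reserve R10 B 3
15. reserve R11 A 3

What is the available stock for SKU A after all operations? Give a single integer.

Answer: 7

Derivation:
Step 1: reserve R1 B 8 -> on_hand[A=29 B=27] avail[A=29 B=19] open={R1}
Step 2: reserve R2 A 2 -> on_hand[A=29 B=27] avail[A=27 B=19] open={R1,R2}
Step 3: reserve R3 A 3 -> on_hand[A=29 B=27] avail[A=24 B=19] open={R1,R2,R3}
Step 4: reserve R4 B 6 -> on_hand[A=29 B=27] avail[A=24 B=13] open={R1,R2,R3,R4}
Step 5: reserve R5 B 6 -> on_hand[A=29 B=27] avail[A=24 B=7] open={R1,R2,R3,R4,R5}
Step 6: reserve R6 A 9 -> on_hand[A=29 B=27] avail[A=15 B=7] open={R1,R2,R3,R4,R5,R6}
Step 7: reserve R7 B 6 -> on_hand[A=29 B=27] avail[A=15 B=1] open={R1,R2,R3,R4,R5,R6,R7}
Step 8: reserve R8 A 5 -> on_hand[A=29 B=27] avail[A=10 B=1] open={R1,R2,R3,R4,R5,R6,R7,R8}
Step 9: commit R7 -> on_hand[A=29 B=21] avail[A=10 B=1] open={R1,R2,R3,R4,R5,R6,R8}
Step 10: commit R8 -> on_hand[A=24 B=21] avail[A=10 B=1] open={R1,R2,R3,R4,R5,R6}
Step 11: commit R3 -> on_hand[A=21 B=21] avail[A=10 B=1] open={R1,R2,R4,R5,R6}
Step 12: cancel R5 -> on_hand[A=21 B=21] avail[A=10 B=7] open={R1,R2,R4,R6}
Step 13: reserve R9 B 3 -> on_hand[A=21 B=21] avail[A=10 B=4] open={R1,R2,R4,R6,R9}
Step 14: reserve R10 B 3 -> on_hand[A=21 B=21] avail[A=10 B=1] open={R1,R10,R2,R4,R6,R9}
Step 15: reserve R11 A 3 -> on_hand[A=21 B=21] avail[A=7 B=1] open={R1,R10,R11,R2,R4,R6,R9}
Final available[A] = 7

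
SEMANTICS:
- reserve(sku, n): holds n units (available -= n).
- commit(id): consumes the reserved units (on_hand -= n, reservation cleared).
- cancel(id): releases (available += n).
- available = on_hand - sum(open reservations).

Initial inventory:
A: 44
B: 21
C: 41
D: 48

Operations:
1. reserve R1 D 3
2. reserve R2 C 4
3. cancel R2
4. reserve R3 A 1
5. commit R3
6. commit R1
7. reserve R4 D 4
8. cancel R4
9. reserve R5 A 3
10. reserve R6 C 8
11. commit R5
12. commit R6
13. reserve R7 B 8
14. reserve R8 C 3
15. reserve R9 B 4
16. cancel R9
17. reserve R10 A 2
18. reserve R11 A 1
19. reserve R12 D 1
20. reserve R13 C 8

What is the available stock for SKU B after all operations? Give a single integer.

Step 1: reserve R1 D 3 -> on_hand[A=44 B=21 C=41 D=48] avail[A=44 B=21 C=41 D=45] open={R1}
Step 2: reserve R2 C 4 -> on_hand[A=44 B=21 C=41 D=48] avail[A=44 B=21 C=37 D=45] open={R1,R2}
Step 3: cancel R2 -> on_hand[A=44 B=21 C=41 D=48] avail[A=44 B=21 C=41 D=45] open={R1}
Step 4: reserve R3 A 1 -> on_hand[A=44 B=21 C=41 D=48] avail[A=43 B=21 C=41 D=45] open={R1,R3}
Step 5: commit R3 -> on_hand[A=43 B=21 C=41 D=48] avail[A=43 B=21 C=41 D=45] open={R1}
Step 6: commit R1 -> on_hand[A=43 B=21 C=41 D=45] avail[A=43 B=21 C=41 D=45] open={}
Step 7: reserve R4 D 4 -> on_hand[A=43 B=21 C=41 D=45] avail[A=43 B=21 C=41 D=41] open={R4}
Step 8: cancel R4 -> on_hand[A=43 B=21 C=41 D=45] avail[A=43 B=21 C=41 D=45] open={}
Step 9: reserve R5 A 3 -> on_hand[A=43 B=21 C=41 D=45] avail[A=40 B=21 C=41 D=45] open={R5}
Step 10: reserve R6 C 8 -> on_hand[A=43 B=21 C=41 D=45] avail[A=40 B=21 C=33 D=45] open={R5,R6}
Step 11: commit R5 -> on_hand[A=40 B=21 C=41 D=45] avail[A=40 B=21 C=33 D=45] open={R6}
Step 12: commit R6 -> on_hand[A=40 B=21 C=33 D=45] avail[A=40 B=21 C=33 D=45] open={}
Step 13: reserve R7 B 8 -> on_hand[A=40 B=21 C=33 D=45] avail[A=40 B=13 C=33 D=45] open={R7}
Step 14: reserve R8 C 3 -> on_hand[A=40 B=21 C=33 D=45] avail[A=40 B=13 C=30 D=45] open={R7,R8}
Step 15: reserve R9 B 4 -> on_hand[A=40 B=21 C=33 D=45] avail[A=40 B=9 C=30 D=45] open={R7,R8,R9}
Step 16: cancel R9 -> on_hand[A=40 B=21 C=33 D=45] avail[A=40 B=13 C=30 D=45] open={R7,R8}
Step 17: reserve R10 A 2 -> on_hand[A=40 B=21 C=33 D=45] avail[A=38 B=13 C=30 D=45] open={R10,R7,R8}
Step 18: reserve R11 A 1 -> on_hand[A=40 B=21 C=33 D=45] avail[A=37 B=13 C=30 D=45] open={R10,R11,R7,R8}
Step 19: reserve R12 D 1 -> on_hand[A=40 B=21 C=33 D=45] avail[A=37 B=13 C=30 D=44] open={R10,R11,R12,R7,R8}
Step 20: reserve R13 C 8 -> on_hand[A=40 B=21 C=33 D=45] avail[A=37 B=13 C=22 D=44] open={R10,R11,R12,R13,R7,R8}
Final available[B] = 13

Answer: 13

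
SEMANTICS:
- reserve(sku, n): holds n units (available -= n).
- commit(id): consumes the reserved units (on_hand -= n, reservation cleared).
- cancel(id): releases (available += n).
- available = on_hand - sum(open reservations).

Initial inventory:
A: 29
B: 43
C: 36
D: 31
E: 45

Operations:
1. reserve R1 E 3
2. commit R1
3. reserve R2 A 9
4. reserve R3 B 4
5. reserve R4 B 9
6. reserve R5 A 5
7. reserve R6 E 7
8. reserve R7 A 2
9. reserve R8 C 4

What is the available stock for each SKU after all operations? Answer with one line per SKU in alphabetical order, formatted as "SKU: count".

Step 1: reserve R1 E 3 -> on_hand[A=29 B=43 C=36 D=31 E=45] avail[A=29 B=43 C=36 D=31 E=42] open={R1}
Step 2: commit R1 -> on_hand[A=29 B=43 C=36 D=31 E=42] avail[A=29 B=43 C=36 D=31 E=42] open={}
Step 3: reserve R2 A 9 -> on_hand[A=29 B=43 C=36 D=31 E=42] avail[A=20 B=43 C=36 D=31 E=42] open={R2}
Step 4: reserve R3 B 4 -> on_hand[A=29 B=43 C=36 D=31 E=42] avail[A=20 B=39 C=36 D=31 E=42] open={R2,R3}
Step 5: reserve R4 B 9 -> on_hand[A=29 B=43 C=36 D=31 E=42] avail[A=20 B=30 C=36 D=31 E=42] open={R2,R3,R4}
Step 6: reserve R5 A 5 -> on_hand[A=29 B=43 C=36 D=31 E=42] avail[A=15 B=30 C=36 D=31 E=42] open={R2,R3,R4,R5}
Step 7: reserve R6 E 7 -> on_hand[A=29 B=43 C=36 D=31 E=42] avail[A=15 B=30 C=36 D=31 E=35] open={R2,R3,R4,R5,R6}
Step 8: reserve R7 A 2 -> on_hand[A=29 B=43 C=36 D=31 E=42] avail[A=13 B=30 C=36 D=31 E=35] open={R2,R3,R4,R5,R6,R7}
Step 9: reserve R8 C 4 -> on_hand[A=29 B=43 C=36 D=31 E=42] avail[A=13 B=30 C=32 D=31 E=35] open={R2,R3,R4,R5,R6,R7,R8}

Answer: A: 13
B: 30
C: 32
D: 31
E: 35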